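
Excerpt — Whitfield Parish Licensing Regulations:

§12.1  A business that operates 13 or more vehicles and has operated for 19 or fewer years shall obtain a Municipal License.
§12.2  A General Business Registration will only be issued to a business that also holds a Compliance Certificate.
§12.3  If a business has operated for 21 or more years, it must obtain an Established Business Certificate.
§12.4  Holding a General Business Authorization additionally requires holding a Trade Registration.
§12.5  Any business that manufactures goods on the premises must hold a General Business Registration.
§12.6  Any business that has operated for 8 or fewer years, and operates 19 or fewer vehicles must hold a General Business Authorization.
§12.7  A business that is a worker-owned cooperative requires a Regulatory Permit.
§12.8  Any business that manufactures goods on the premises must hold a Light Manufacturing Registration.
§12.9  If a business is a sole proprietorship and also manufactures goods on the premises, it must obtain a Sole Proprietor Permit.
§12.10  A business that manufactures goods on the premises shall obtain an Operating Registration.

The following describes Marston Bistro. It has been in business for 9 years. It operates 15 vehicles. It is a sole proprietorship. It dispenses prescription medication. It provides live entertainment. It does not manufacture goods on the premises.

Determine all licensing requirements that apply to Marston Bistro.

Municipal License

§12.1 vehicles 15 ≥ 13; years in business 9 ≤ 19 → Municipal License required.
§12.2 General Business Registration is not required → no effect.
§12.3 years in business 9 < 21 → Established Business Certificate not required.
§12.4 General Business Authorization is not required → no effect.
§12.5 does not manufacture goods on the premises → General Business Registration not required.
§12.6 years in business 9 > 8; vehicles 15 ≤ 19 → General Business Authorization not required.
§12.7 is a sole proprietorship (not: is a worker-owned cooperative) → Regulatory Permit not required.
§12.8 does not manufacture goods on the premises → Light Manufacturing Registration not required.
§12.9 is a sole proprietorship; does not manufacture goods on the premises → Sole Proprietor Permit not required.
§12.10 does not manufacture goods on the premises → Operating Registration not required.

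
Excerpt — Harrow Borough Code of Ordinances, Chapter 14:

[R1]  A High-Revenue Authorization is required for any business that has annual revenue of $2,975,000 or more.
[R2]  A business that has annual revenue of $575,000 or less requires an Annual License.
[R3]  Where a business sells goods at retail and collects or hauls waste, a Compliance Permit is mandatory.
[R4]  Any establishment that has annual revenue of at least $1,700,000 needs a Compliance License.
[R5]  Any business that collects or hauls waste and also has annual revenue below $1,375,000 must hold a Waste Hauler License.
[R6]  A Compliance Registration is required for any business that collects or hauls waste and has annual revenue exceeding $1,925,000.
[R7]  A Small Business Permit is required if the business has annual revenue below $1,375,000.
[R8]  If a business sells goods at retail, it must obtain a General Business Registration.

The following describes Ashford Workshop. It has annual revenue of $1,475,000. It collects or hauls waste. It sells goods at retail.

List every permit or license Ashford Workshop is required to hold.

[R1] revenue $1,475,000 < $2,975,000 → High-Revenue Authorization not required.
[R2] revenue $1,475,000 > $575,000 → Annual License not required.
[R3] sells goods at retail; collects or hauls waste → Compliance Permit required.
[R4] revenue $1,475,000 < $1,700,000 → Compliance License not required.
[R5] collects or hauls waste; revenue $1,475,000 ≥ $1,375,000 → Waste Hauler License not required.
[R6] collects or hauls waste; revenue $1,475,000 ≤ $1,925,000 → Compliance Registration not required.
[R7] revenue $1,475,000 ≥ $1,375,000 → Small Business Permit not required.
[R8] sells goods at retail → General Business Registration required.

Compliance Permit, General Business Registration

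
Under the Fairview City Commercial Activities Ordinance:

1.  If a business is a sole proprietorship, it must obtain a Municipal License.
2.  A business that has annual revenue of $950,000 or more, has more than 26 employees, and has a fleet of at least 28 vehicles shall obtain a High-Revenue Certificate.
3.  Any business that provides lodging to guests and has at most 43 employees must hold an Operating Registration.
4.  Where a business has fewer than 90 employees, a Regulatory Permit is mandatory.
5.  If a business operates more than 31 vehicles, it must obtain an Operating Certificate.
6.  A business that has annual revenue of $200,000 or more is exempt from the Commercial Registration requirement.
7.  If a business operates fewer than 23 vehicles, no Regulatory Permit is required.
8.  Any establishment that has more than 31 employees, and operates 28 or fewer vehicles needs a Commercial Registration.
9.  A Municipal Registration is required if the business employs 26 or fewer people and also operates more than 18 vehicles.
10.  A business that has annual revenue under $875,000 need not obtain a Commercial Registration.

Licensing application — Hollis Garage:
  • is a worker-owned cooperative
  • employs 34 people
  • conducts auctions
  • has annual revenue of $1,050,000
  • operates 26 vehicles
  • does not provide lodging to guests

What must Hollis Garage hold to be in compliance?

1. is a worker-owned cooperative (not: is a sole proprietorship) → Municipal License not required.
2. revenue $1,050,000 ≥ $950,000; employees 34 > 26; vehicles 26 < 28 → High-Revenue Certificate not required.
3. does not provide lodging to guests; employees 34 ≤ 43 → Operating Registration not required.
4. employees 34 < 90 → Regulatory Permit required.
5. vehicles 26 ≤ 31 → Operating Certificate not required.
6. revenue $1,050,000 ≥ $200,000 → exempt from Commercial Registration.
7. vehicles 26 ≥ 23 → Regulatory Permit exemption does not apply.
8. employees 34 > 31; vehicles 26 ≤ 28 → Commercial Registration required.
9. employees 34 > 26; vehicles 26 > 18 → Municipal Registration not required.
10. revenue $1,050,000 ≥ $875,000 → Commercial Registration exemption does not apply.

Regulatory Permit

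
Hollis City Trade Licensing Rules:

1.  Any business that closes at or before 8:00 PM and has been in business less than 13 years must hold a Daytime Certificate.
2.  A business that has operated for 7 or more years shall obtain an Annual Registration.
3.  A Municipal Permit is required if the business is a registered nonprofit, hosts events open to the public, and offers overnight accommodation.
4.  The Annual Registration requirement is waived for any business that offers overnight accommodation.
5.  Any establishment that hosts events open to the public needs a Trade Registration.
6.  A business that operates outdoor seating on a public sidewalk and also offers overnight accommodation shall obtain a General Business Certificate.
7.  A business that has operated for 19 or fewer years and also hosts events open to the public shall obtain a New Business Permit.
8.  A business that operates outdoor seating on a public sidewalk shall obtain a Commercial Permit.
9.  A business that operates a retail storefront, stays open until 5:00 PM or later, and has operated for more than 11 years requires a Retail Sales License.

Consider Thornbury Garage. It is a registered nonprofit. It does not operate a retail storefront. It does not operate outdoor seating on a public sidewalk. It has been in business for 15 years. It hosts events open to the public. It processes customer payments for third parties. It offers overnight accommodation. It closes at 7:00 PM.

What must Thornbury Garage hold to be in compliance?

Municipal Permit, New Business Permit, Trade Registration

1. closes 7:00 PM, at/before 8:00 PM; years in business 15 ≥ 13 → Daytime Certificate not required.
2. years in business 15 ≥ 7 → Annual Registration required.
3. is a registered nonprofit; hosts events open to the public; offers overnight accommodation → Municipal Permit required.
4. offers overnight accommodation → exempt from Annual Registration.
5. hosts events open to the public → Trade Registration required.
6. does not operate outdoor seating on a public sidewalk; offers overnight accommodation → General Business Certificate not required.
7. years in business 15 ≤ 19; hosts events open to the public → New Business Permit required.
8. does not operate outdoor seating on a public sidewalk → Commercial Permit not required.
9. does not operate a retail storefront; closes 7:00 PM, after 5:00 PM; years in business 15 > 11 → Retail Sales License not required.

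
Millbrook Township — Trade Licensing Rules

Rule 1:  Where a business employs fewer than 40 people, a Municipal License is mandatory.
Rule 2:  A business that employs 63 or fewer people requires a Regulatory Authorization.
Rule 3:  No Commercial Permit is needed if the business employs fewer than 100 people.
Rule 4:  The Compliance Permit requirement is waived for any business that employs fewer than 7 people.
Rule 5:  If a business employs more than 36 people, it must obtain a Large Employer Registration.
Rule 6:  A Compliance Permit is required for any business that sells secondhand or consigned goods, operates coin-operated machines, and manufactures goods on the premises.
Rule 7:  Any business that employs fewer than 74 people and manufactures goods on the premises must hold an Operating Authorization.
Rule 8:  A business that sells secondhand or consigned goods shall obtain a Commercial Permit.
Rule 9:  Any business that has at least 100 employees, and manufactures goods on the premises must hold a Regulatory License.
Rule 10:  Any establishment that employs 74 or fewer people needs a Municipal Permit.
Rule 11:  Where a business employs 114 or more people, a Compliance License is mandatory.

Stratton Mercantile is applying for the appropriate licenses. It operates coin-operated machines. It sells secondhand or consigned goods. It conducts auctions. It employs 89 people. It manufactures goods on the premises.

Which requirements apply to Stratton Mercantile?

Compliance Permit, Large Employer Registration

Rule 1: employees 89 ≥ 40 → Municipal License not required.
Rule 2: employees 89 > 63 → Regulatory Authorization not required.
Rule 3: employees 89 < 100 → exempt from Commercial Permit.
Rule 4: employees 89 ≥ 7 → Compliance Permit exemption does not apply.
Rule 5: employees 89 > 36 → Large Employer Registration required.
Rule 6: sells secondhand or consigned goods; operates coin-operated machines; manufactures goods on the premises → Compliance Permit required.
Rule 7: employees 89 ≥ 74; manufactures goods on the premises → Operating Authorization not required.
Rule 8: sells secondhand or consigned goods → Commercial Permit required.
Rule 9: employees 89 < 100; manufactures goods on the premises → Regulatory License not required.
Rule 10: employees 89 > 74 → Municipal Permit not required.
Rule 11: employees 89 < 114 → Compliance License not required.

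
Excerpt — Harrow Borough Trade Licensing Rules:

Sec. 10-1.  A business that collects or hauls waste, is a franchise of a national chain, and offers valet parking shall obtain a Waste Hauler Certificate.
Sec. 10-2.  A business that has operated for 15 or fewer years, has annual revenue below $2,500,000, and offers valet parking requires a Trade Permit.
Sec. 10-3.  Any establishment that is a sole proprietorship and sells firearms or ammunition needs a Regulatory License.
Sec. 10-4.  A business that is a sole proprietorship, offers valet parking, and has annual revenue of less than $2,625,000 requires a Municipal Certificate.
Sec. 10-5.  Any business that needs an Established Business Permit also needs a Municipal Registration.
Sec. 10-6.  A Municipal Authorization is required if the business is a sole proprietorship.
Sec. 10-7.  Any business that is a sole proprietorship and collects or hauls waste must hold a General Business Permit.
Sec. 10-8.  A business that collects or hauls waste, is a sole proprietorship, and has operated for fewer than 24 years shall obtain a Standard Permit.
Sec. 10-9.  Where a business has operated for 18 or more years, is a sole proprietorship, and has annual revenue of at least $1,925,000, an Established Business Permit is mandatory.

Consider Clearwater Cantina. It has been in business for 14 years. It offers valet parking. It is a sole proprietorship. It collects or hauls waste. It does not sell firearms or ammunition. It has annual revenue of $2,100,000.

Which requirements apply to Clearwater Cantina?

Sec. 10-1. collects or hauls waste; is a sole proprietorship (not: is a franchise of a national chain); offers valet parking → Waste Hauler Certificate not required.
Sec. 10-2. years in business 14 ≤ 15; revenue $2,100,000 < $2,500,000; offers valet parking → Trade Permit required.
Sec. 10-3. is a sole proprietorship; does not sell firearms or ammunition → Regulatory License not required.
Sec. 10-4. is a sole proprietorship; offers valet parking; revenue $2,100,000 < $2,625,000 → Municipal Certificate required.
Sec. 10-5. Established Business Permit is not required → no effect.
Sec. 10-6. is a sole proprietorship → Municipal Authorization required.
Sec. 10-7. is a sole proprietorship; collects or hauls waste → General Business Permit required.
Sec. 10-8. collects or hauls waste; is a sole proprietorship; years in business 14 < 24 → Standard Permit required.
Sec. 10-9. years in business 14 < 18; is a sole proprietorship; revenue $2,100,000 ≥ $1,925,000 → Established Business Permit not required.

General Business Permit, Municipal Authorization, Municipal Certificate, Standard Permit, Trade Permit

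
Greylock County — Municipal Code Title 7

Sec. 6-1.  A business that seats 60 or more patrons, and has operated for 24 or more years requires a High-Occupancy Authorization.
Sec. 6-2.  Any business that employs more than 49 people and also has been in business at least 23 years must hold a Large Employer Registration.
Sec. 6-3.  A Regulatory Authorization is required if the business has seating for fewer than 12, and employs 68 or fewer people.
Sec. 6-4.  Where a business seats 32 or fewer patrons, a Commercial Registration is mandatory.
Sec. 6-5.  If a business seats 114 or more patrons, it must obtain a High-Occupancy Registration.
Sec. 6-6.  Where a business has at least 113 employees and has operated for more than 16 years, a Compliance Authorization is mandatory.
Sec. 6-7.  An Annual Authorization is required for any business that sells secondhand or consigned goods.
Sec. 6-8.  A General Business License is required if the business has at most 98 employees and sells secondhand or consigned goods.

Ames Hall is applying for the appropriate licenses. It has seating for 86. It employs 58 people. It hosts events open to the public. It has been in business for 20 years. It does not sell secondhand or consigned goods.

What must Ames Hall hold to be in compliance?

Sec. 6-1. seating 86 ≥ 60; years in business 20 < 24 → High-Occupancy Authorization not required.
Sec. 6-2. employees 58 > 49; years in business 20 < 23 → Large Employer Registration not required.
Sec. 6-3. seating 86 ≥ 12; employees 58 ≤ 68 → Regulatory Authorization not required.
Sec. 6-4. seating 86 > 32 → Commercial Registration not required.
Sec. 6-5. seating 86 < 114 → High-Occupancy Registration not required.
Sec. 6-6. employees 58 < 113; years in business 20 > 16 → Compliance Authorization not required.
Sec. 6-7. does not sell secondhand or consigned goods → Annual Authorization not required.
Sec. 6-8. employees 58 ≤ 98; does not sell secondhand or consigned goods → General Business License not required.

None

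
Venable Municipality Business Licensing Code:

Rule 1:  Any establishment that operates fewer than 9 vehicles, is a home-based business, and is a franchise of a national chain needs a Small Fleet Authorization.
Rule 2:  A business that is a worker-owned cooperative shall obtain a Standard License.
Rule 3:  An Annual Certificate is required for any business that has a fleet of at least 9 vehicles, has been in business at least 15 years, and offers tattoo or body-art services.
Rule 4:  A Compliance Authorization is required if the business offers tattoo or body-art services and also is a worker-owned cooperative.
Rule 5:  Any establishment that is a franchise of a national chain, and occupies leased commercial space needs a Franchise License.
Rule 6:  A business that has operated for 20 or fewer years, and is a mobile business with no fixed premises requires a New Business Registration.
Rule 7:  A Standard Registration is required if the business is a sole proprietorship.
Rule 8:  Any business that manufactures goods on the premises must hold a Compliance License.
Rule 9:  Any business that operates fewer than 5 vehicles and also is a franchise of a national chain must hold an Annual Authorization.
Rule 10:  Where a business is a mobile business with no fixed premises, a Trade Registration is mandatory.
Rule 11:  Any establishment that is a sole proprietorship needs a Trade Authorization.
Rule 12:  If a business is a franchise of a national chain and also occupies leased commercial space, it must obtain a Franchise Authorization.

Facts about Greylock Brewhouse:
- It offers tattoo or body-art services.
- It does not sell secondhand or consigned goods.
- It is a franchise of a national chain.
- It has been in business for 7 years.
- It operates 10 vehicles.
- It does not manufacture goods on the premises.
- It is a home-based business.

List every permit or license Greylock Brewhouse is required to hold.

None

Rule 1: vehicles 10 ≥ 9; is a home-based business; is a franchise of a national chain → Small Fleet Authorization not required.
Rule 2: is a franchise of a national chain (not: is a worker-owned cooperative) → Standard License not required.
Rule 3: vehicles 10 ≥ 9; years in business 7 < 15; offers tattoo or body-art services → Annual Certificate not required.
Rule 4: offers tattoo or body-art services; is a franchise of a national chain (not: is a worker-owned cooperative) → Compliance Authorization not required.
Rule 5: is a franchise of a national chain; is a home-based business (not: occupies leased commercial space) → Franchise License not required.
Rule 6: years in business 7 ≤ 20; is a home-based business (not: is a mobile business with no fixed premises) → New Business Registration not required.
Rule 7: is a franchise of a national chain (not: is a sole proprietorship) → Standard Registration not required.
Rule 8: does not manufacture goods on the premises → Compliance License not required.
Rule 9: vehicles 10 ≥ 5; is a franchise of a national chain → Annual Authorization not required.
Rule 10: is a home-based business (not: is a mobile business with no fixed premises) → Trade Registration not required.
Rule 11: is a franchise of a national chain (not: is a sole proprietorship) → Trade Authorization not required.
Rule 12: is a franchise of a national chain; is a home-based business (not: occupies leased commercial space) → Franchise Authorization not required.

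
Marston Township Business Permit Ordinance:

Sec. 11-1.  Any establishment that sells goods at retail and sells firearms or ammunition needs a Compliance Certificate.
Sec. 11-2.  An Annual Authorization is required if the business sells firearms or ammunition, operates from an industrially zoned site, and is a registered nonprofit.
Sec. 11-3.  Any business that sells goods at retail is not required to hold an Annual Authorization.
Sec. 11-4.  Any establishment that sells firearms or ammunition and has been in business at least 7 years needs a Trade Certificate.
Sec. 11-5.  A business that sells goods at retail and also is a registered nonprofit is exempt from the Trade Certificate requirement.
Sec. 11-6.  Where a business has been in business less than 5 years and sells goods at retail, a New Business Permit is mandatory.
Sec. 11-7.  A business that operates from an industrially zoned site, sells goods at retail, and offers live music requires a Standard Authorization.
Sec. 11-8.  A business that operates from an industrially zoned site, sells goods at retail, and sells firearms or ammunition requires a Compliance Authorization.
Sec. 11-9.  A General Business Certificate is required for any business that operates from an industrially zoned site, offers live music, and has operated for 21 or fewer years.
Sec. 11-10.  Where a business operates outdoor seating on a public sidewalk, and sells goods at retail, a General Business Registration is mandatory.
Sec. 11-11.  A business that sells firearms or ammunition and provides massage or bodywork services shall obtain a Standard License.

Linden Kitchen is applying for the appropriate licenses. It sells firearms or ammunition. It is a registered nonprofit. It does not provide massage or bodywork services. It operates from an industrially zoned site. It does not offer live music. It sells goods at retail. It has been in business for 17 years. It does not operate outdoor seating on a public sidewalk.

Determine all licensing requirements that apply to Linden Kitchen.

Compliance Authorization, Compliance Certificate

Sec. 11-1. sells goods at retail; sells firearms or ammunition → Compliance Certificate required.
Sec. 11-2. sells firearms or ammunition; operates from an industrially zoned site; is a registered nonprofit → Annual Authorization required.
Sec. 11-3. sells goods at retail → exempt from Annual Authorization.
Sec. 11-4. sells firearms or ammunition; years in business 17 ≥ 7 → Trade Certificate required.
Sec. 11-5. sells goods at retail; is a registered nonprofit → exempt from Trade Certificate.
Sec. 11-6. years in business 17 ≥ 5; sells goods at retail → New Business Permit not required.
Sec. 11-7. operates from an industrially zoned site; sells goods at retail; does not offer live music → Standard Authorization not required.
Sec. 11-8. operates from an industrially zoned site; sells goods at retail; sells firearms or ammunition → Compliance Authorization required.
Sec. 11-9. operates from an industrially zoned site; does not offer live music; years in business 17 ≤ 21 → General Business Certificate not required.
Sec. 11-10. does not operate outdoor seating on a public sidewalk; sells goods at retail → General Business Registration not required.
Sec. 11-11. sells firearms or ammunition; does not provide massage or bodywork services → Standard License not required.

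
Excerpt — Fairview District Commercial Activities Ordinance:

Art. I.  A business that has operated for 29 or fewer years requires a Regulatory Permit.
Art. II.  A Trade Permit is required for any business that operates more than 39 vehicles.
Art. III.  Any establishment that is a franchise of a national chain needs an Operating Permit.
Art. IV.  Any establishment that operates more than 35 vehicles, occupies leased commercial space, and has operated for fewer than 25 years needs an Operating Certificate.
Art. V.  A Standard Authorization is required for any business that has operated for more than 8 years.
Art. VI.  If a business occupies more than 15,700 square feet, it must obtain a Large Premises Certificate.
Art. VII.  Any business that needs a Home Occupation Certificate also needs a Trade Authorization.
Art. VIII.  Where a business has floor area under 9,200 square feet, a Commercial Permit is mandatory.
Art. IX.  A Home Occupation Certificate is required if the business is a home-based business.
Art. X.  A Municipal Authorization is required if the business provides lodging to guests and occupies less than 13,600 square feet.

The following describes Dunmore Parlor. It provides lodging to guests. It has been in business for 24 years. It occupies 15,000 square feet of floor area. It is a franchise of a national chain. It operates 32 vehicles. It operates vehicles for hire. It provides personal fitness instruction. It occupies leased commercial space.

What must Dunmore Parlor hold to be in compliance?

Art. I. years in business 24 ≤ 29 → Regulatory Permit required.
Art. II. vehicles 32 ≤ 39 → Trade Permit not required.
Art. III. is a franchise of a national chain → Operating Permit required.
Art. IV. vehicles 32 ≤ 35; occupies leased commercial space; years in business 24 < 25 → Operating Certificate not required.
Art. V. years in business 24 > 8 → Standard Authorization required.
Art. VI. floor area 15,000 square feet ≤ 15,700 square feet → Large Premises Certificate not required.
Art. VII. Home Occupation Certificate is not required → no effect.
Art. VIII. floor area 15,000 square feet ≥ 9,200 square feet → Commercial Permit not required.
Art. IX. occupies leased commercial space (not: is a home-based business) → Home Occupation Certificate not required.
Art. X. provides lodging to guests; floor area 15,000 square feet ≥ 13,600 square feet → Municipal Authorization not required.

Operating Permit, Regulatory Permit, Standard Authorization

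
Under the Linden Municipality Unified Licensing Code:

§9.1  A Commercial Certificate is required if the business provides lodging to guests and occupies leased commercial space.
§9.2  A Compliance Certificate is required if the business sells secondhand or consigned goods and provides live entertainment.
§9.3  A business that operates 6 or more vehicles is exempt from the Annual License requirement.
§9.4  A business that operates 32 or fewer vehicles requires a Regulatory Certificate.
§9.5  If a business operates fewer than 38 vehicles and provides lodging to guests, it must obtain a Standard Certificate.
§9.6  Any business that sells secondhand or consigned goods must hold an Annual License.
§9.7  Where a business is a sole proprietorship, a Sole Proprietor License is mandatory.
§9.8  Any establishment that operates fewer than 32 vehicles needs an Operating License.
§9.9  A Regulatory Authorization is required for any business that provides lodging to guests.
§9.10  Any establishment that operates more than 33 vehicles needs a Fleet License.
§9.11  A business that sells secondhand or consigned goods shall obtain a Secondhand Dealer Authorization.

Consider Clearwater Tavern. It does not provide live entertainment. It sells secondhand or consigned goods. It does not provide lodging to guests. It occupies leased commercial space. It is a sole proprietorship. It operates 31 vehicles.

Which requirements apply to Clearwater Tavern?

Operating License, Regulatory Certificate, Secondhand Dealer Authorization, Sole Proprietor License

§9.1 does not provide lodging to guests; occupies leased commercial space → Commercial Certificate not required.
§9.2 sells secondhand or consigned goods; does not provide live entertainment → Compliance Certificate not required.
§9.3 vehicles 31 ≥ 6 → exempt from Annual License.
§9.4 vehicles 31 ≤ 32 → Regulatory Certificate required.
§9.5 vehicles 31 < 38; does not provide lodging to guests → Standard Certificate not required.
§9.6 sells secondhand or consigned goods → Annual License required.
§9.7 is a sole proprietorship → Sole Proprietor License required.
§9.8 vehicles 31 < 32 → Operating License required.
§9.9 does not provide lodging to guests → Regulatory Authorization not required.
§9.10 vehicles 31 ≤ 33 → Fleet License not required.
§9.11 sells secondhand or consigned goods → Secondhand Dealer Authorization required.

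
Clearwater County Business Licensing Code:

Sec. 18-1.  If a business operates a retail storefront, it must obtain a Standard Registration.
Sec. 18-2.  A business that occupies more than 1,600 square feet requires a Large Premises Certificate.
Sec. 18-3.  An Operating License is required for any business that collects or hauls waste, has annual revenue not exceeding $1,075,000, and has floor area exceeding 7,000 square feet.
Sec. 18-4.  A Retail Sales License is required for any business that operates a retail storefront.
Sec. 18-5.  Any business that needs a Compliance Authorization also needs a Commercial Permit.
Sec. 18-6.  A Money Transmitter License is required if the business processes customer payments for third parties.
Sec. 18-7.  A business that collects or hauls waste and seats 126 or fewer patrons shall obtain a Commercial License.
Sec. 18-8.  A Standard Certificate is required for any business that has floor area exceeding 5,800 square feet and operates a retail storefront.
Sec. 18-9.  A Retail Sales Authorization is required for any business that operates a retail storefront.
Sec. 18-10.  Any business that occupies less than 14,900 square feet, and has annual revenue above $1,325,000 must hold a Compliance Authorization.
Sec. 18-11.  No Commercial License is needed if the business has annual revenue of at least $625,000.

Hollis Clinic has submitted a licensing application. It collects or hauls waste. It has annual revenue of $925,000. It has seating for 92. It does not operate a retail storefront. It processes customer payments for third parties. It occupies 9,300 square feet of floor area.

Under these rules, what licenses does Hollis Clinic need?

Large Premises Certificate, Money Transmitter License, Operating License

Sec. 18-1. does not operate a retail storefront → Standard Registration not required.
Sec. 18-2. floor area 9,300 square feet > 1,600 square feet → Large Premises Certificate required.
Sec. 18-3. collects or hauls waste; revenue $925,000 ≤ $1,075,000; floor area 9,300 square feet > 7,000 square feet → Operating License required.
Sec. 18-4. does not operate a retail storefront → Retail Sales License not required.
Sec. 18-5. Compliance Authorization is not required → no effect.
Sec. 18-6. processes customer payments for third parties → Money Transmitter License required.
Sec. 18-7. collects or hauls waste; seating 92 ≤ 126 → Commercial License required.
Sec. 18-8. floor area 9,300 square feet > 5,800 square feet; does not operate a retail storefront → Standard Certificate not required.
Sec. 18-9. does not operate a retail storefront → Retail Sales Authorization not required.
Sec. 18-10. floor area 9,300 square feet < 14,900 square feet; revenue $925,000 ≤ $1,325,000 → Compliance Authorization not required.
Sec. 18-11. revenue $925,000 ≥ $625,000 → exempt from Commercial License.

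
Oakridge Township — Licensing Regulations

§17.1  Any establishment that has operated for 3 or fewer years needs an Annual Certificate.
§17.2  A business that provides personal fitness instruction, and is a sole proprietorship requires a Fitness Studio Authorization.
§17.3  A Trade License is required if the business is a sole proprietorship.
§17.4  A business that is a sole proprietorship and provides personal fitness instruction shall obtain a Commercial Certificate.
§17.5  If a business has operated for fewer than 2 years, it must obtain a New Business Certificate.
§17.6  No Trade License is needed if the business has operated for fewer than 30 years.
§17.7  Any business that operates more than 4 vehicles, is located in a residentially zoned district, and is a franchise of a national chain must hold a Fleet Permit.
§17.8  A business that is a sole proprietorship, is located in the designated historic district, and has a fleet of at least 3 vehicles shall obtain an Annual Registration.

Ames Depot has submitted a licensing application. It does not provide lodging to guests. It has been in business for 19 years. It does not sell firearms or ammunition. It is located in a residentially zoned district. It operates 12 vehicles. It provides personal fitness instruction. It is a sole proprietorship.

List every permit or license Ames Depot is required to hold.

Commercial Certificate, Fitness Studio Authorization

§17.1 years in business 19 > 3 → Annual Certificate not required.
§17.2 provides personal fitness instruction; is a sole proprietorship → Fitness Studio Authorization required.
§17.3 is a sole proprietorship → Trade License required.
§17.4 is a sole proprietorship; provides personal fitness instruction → Commercial Certificate required.
§17.5 years in business 19 ≥ 2 → New Business Certificate not required.
§17.6 years in business 19 < 30 → exempt from Trade License.
§17.7 vehicles 12 > 4; is located in a residentially zoned district; is a sole proprietorship (not: is a franchise of a national chain) → Fleet Permit not required.
§17.8 is a sole proprietorship; is located in a residentially zoned district (not: is located in the designated historic district); vehicles 12 ≥ 3 → Annual Registration not required.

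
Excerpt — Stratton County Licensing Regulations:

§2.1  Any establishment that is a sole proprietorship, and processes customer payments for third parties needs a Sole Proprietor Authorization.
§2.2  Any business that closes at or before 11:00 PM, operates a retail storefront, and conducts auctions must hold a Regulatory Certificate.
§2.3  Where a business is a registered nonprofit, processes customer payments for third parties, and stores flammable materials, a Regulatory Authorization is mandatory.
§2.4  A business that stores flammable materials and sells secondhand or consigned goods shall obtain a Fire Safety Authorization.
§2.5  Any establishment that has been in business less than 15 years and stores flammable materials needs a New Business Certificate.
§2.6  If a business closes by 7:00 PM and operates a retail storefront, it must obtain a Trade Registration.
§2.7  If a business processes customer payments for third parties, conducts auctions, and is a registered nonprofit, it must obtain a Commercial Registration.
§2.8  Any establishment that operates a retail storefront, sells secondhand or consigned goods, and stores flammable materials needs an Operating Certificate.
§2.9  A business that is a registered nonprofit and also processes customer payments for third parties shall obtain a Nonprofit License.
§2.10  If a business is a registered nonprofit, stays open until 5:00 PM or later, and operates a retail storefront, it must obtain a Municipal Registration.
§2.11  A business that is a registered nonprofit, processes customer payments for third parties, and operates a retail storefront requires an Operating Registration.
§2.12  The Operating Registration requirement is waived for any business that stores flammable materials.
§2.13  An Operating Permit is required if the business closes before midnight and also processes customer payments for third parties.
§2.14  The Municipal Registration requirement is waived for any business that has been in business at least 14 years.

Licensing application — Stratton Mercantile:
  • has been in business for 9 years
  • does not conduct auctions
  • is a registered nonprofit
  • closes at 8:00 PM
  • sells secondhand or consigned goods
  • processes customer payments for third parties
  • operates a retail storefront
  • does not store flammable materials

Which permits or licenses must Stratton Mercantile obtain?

§2.1 is a registered nonprofit (not: is a sole proprietorship); processes customer payments for third parties → Sole Proprietor Authorization not required.
§2.2 closes 8:00 PM, at/before 11:00 PM; operates a retail storefront; does not conduct auctions → Regulatory Certificate not required.
§2.3 is a registered nonprofit; processes customer payments for third parties; does not store flammable materials → Regulatory Authorization not required.
§2.4 does not store flammable materials; sells secondhand or consigned goods → Fire Safety Authorization not required.
§2.5 years in business 9 < 15; does not store flammable materials → New Business Certificate not required.
§2.6 closes 8:00 PM, after 7:00 PM; operates a retail storefront → Trade Registration not required.
§2.7 processes customer payments for third parties; does not conduct auctions; is a registered nonprofit → Commercial Registration not required.
§2.8 operates a retail storefront; sells secondhand or consigned goods; does not store flammable materials → Operating Certificate not required.
§2.9 is a registered nonprofit; processes customer payments for third parties → Nonprofit License required.
§2.10 is a registered nonprofit; closes 8:00 PM, after 5:00 PM; operates a retail storefront → Municipal Registration required.
§2.11 is a registered nonprofit; processes customer payments for third parties; operates a retail storefront → Operating Registration required.
§2.12 does not store flammable materials → Operating Registration exemption does not apply.
§2.13 closes 8:00 PM, at/before midnight; processes customer payments for third parties → Operating Permit required.
§2.14 years in business 9 < 14 → Municipal Registration exemption does not apply.

Municipal Registration, Nonprofit License, Operating Permit, Operating Registration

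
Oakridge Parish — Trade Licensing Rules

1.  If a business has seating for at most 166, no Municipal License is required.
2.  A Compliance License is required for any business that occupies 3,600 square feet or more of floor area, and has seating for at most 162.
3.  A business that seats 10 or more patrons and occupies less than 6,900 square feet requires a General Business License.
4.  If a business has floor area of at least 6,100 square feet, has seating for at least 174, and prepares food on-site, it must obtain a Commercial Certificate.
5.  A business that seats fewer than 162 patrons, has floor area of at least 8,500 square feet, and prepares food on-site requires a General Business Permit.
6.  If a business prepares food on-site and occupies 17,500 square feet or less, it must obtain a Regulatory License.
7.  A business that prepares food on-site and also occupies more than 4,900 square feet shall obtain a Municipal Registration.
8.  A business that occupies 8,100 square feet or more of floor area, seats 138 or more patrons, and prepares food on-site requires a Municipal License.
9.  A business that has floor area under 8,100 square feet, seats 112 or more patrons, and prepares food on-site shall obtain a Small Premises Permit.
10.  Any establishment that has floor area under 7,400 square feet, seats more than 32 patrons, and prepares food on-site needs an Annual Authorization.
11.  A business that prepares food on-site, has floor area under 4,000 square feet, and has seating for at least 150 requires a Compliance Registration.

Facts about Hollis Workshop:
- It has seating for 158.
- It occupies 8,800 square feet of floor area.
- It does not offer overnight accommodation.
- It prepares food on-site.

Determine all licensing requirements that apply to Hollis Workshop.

1. seating 158 ≤ 166 → exempt from Municipal License.
2. floor area 8,800 square feet ≥ 3,600 square feet; seating 158 ≤ 162 → Compliance License required.
3. seating 158 ≥ 10; floor area 8,800 square feet ≥ 6,900 square feet → General Business License not required.
4. floor area 8,800 square feet ≥ 6,100 square feet; seating 158 < 174; prepares food on-site → Commercial Certificate not required.
5. seating 158 < 162; floor area 8,800 square feet ≥ 8,500 square feet; prepares food on-site → General Business Permit required.
6. prepares food on-site; floor area 8,800 square feet ≤ 17,500 square feet → Regulatory License required.
7. prepares food on-site; floor area 8,800 square feet > 4,900 square feet → Municipal Registration required.
8. floor area 8,800 square feet ≥ 8,100 square feet; seating 158 ≥ 138; prepares food on-site → Municipal License required.
9. floor area 8,800 square feet ≥ 8,100 square feet; seating 158 ≥ 112; prepares food on-site → Small Premises Permit not required.
10. floor area 8,800 square feet ≥ 7,400 square feet; seating 158 > 32; prepares food on-site → Annual Authorization not required.
11. prepares food on-site; floor area 8,800 square feet ≥ 4,000 square feet; seating 158 ≥ 150 → Compliance Registration not required.

Compliance License, General Business Permit, Municipal Registration, Regulatory License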